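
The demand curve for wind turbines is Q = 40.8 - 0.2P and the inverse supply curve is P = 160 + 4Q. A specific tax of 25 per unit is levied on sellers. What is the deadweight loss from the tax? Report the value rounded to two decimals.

Rewriting demand in inverse form: P = 204 - 5Q.
Without the tax, 204 - 5Q = 160 + 4Q so Q* = 4.8889 and P* = 179.5556.
With the tax, sellers need 25 more per unit: 204 - 5Q = 160 + 4Q + 25, so Q_t = 2.1111. Buyers pay P_b = 193.4444; sellers receive P_s = P_b - 25 = 168.4444.
Deadweight loss is the triangle between the curves from Q_t to Q*: (1/2)(4.8889 - 2.1111)(25) = 34.7222.

34.72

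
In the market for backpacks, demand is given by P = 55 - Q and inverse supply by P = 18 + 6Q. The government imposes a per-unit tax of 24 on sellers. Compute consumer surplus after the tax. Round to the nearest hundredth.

1.72

Pre-tax equilibrium: 55 - Q = 18 + 6Q gives Q* = 5.2857, P* = 49.7143.
With the tax, sellers need 24 more per unit: 55 - Q = 18 + 6Q + 24, so Q_t = 1.8571. Buyers pay P_b = 53.1429; sellers receive P_s = P_b - 24 = 29.1429.
Consumer surplus is the triangle under demand above P_b: (1/2)(1.8571)(55 - 53.1429) = 1.7245.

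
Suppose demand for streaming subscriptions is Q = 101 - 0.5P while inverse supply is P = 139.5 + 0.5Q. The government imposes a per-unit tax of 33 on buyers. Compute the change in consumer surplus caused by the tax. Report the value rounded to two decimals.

-485.76

Rewriting demand in inverse form: P = 202 - 2Q.
Without the tax, 202 - 2Q = 139.5 + 0.5Q so Q* = 25 and P* = 152.
A tax on buyers shifts demand down by 33: (202 - 33) - 2Q = 139.5 + 0.5Q, so Q_t = 11.8. Buyers pay P_b = 178.4; sellers receive P_s = P_b - 33 = 145.4.
Consumers lose the trapezoid between P* and P_b out to Q_t plus the triangle from Q_t to Q*: change in CS = 139.24 - 625 = -485.76.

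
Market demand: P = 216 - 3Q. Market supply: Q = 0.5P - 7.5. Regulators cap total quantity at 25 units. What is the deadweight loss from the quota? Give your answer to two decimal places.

577.60

Rewriting supply in inverse form: P = 15 + 2Q.
Unrestricted equilibrium: Q* = (216 - 15)/(3 + 2) = 40.2.
At Q = 25 the demand price is 216 - 3(25) = 141 and the supply price is 15 + 2(25) = 65.
Deadweight loss is the triangle between the curves from 25 to 40.2: (1/2)(141 - 65)(40.2 - 25) = 577.6.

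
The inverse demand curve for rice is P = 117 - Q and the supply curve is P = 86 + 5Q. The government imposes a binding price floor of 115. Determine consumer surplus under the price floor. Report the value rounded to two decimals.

2.00

Free-market equilibrium: 117 - Q = 86 + 5Q gives Q* = 5.1667, P* = 111.8333.
At P = 115, buyers demand (117 - 115)/1 = 2 while sellers would supply more, so the quantity traded is 2 at price 115.
CS is the triangle under demand above 115: (1/2)(2)(117 - 115) = 2.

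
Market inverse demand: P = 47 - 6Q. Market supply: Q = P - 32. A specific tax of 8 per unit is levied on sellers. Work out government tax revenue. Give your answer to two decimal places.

8.00

Rewriting supply in inverse form: P = 32 + Q.
Pre-tax equilibrium: 47 - 6Q = 32 + Q gives Q* = 2.1429, P* = 34.1429.
With the tax, sellers need 8 more per unit: 47 - 6Q = 32 + Q + 8, so Q_t = 1. Buyers pay P_b = 41; sellers receive P_s = P_b - 8 = 33.
Revenue is the tax times quantity traded: 8 x 1 = 8.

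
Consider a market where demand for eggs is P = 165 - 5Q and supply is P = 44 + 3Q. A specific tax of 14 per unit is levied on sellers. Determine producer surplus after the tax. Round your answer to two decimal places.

268.34

Without the tax, 165 - 5Q = 44 + 3Q so Q* = 15.125 and P* = 89.375.
A tax on sellers shifts supply up by 14: 165 - 5Q = 44 + 3Q + 14, so Q_t = 13.375. Buyers pay P_b = 98.125; sellers receive P_s = P_b - 14 = 84.125.
Producer surplus is the triangle above supply below P_s: (1/2)(13.375)(84.125 - 44) = 268.3359.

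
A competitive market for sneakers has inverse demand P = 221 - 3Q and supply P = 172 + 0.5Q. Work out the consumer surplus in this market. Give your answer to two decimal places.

294.00

Equilibrium: 221 - 3Q = 172 + 0.5Q, so Q* = 14 and P* = 179.
The demand choke price is 221, so CS = (1/2)(Q*)(221 - P*) = (1/2)(14)(42) = 294.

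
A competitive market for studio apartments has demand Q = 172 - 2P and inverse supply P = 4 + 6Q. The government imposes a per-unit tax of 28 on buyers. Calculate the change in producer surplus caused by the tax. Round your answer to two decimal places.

-270.39

Rewriting demand in inverse form: P = 86 - 0.5Q.
Pre-tax equilibrium: 86 - 0.5Q = 4 + 6Q gives Q* = 12.6154, P* = 79.6923.
A tax on buyers shifts demand down by 28: (86 - 28) - 0.5Q = 4 + 6Q, so Q_t = 8.3077. Buyers pay P_b = 81.8462; sellers receive P_s = P_b - 28 = 53.8462.
PS falls from (1/2)(12.6154)(75.6923) = 477.4438 to (1/2)(8.3077)(49.8462) = 207.0533, a change of -270.3905.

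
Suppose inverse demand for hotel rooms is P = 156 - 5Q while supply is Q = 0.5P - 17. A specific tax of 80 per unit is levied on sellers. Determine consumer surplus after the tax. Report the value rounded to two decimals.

90.00

Rewriting supply in inverse form: P = 34 + 2Q.
Pre-tax equilibrium: 156 - 5Q = 34 + 2Q gives Q* = 17.4286, P* = 68.8571.
With the tax, sellers need 80 more per unit: 156 - 5Q = 34 + 2Q + 80, so Q_t = 6. Buyers pay P_b = 126; sellers receive P_s = P_b - 80 = 46.
CS = (1/2)(Q_t)(156 - P_b) = (1/2)(6)(30) = 90.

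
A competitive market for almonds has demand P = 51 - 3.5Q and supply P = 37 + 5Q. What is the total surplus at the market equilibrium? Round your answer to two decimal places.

Set 51 - 3.5Q = 37 + 5Q, which gives 14 = 8.5Q, so Q* = 1.6471 and P* = 51 - 3.5(1.6471) = 45.2353.
Total surplus is the full triangle between the curves from 0 to Q*: (1/2)(1.6471)(51 - 37) = 11.5294.

11.53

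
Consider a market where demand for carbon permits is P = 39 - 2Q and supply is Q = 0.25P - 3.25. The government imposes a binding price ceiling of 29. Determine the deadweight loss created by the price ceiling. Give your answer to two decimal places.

Rewriting supply in inverse form: P = 13 + 4Q.
Without the control, 39 - 2Q = 13 + 4Q so Q* = 4.3333 and P* = 30.3333.
At the ceiling price 29, quantity supplied is (29 - 13)/4 = 4; supply is the short side, so Q = 4 trades at P = 29.
The lost-trades triangle has base Q* - 4 = 0.3333 and height equal to the gap between the curves at Q = 4, which is 31 - 29 = 2. DWL = (1/2)(0.3333)(2) = 0.3333.

0.33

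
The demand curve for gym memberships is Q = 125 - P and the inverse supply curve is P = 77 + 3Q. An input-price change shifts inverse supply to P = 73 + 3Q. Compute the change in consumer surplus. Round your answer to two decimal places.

Rewriting demand in inverse form: P = 125 - Q.
Initial equilibrium: Q_0 = 12, P_0 = 113; CS_0 = (1/2)(12)(12) = 72, PS_0 = (1/2)(12)(36) = 216.
New equilibrium: 125 - Q = 73 + 3Q gives Q_1 = 13, P_1 = 112; CS_1 = 84.5, PS_1 = 253.5.
Change in consumer surplus = 84.5 - 72 = 12.5.

12.50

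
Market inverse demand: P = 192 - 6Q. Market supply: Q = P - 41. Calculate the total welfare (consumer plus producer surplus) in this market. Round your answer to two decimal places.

Rewriting supply in inverse form: P = 41 + Q.
Equilibrium: 192 - 6Q = 41 + Q, so Q* = 21.5714 and P* = 62.5714.
CS = (1/2)(21.5714)(129.4286) = 1395.9796 and PS = (1/2)(21.5714)(21.5714) = 232.6633, so total surplus = 1628.6429.

1628.64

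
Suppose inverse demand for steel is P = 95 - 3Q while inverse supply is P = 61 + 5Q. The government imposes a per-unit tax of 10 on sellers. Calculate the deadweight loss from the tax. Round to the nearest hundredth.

Pre-tax equilibrium: 95 - 3Q = 61 + 5Q gives Q* = 4.25, P* = 82.25.
A tax on sellers shifts supply up by 10: 95 - 3Q = 61 + 5Q + 10, so Q_t = 3. Buyers pay P_b = 86; sellers receive P_s = P_b - 10 = 76.
The welfare triangle lost has base Q* - Q_t = 1.25 and height t = 10, so DWL = (1/2)(1.25)(10) = 6.25.

6.25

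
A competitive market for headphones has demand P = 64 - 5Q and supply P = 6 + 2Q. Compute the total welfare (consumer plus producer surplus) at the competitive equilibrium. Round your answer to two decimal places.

240.29

Equilibrium: 64 - 5Q = 6 + 2Q, so Q* = 8.2857 and P* = 22.5714.
Total surplus is the full triangle between the curves from 0 to Q*: (1/2)(8.2857)(64 - 6) = 240.2857.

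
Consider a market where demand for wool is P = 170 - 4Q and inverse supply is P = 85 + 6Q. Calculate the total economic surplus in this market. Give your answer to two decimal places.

361.25

Equilibrium: 170 - 4Q = 85 + 6Q, so Q* = 8.5 and P* = 136.
Total surplus is the full triangle between the curves from 0 to Q*: (1/2)(8.5)(170 - 85) = 361.25.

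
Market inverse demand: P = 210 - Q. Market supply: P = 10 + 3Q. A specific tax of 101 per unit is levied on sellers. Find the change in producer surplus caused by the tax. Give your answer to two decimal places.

Without the tax, 210 - Q = 10 + 3Q so Q* = 50 and P* = 160.
With the tax, sellers need 101 more per unit: 210 - Q = 10 + 3Q + 101, so Q_t = 24.75. Buyers pay P_b = 185.25; sellers receive P_s = P_b - 101 = 84.25.
PS falls from (1/2)(50)(150) = 3750 to (1/2)(24.75)(74.25) = 918.8438, a change of -2831.1562.

-2831.16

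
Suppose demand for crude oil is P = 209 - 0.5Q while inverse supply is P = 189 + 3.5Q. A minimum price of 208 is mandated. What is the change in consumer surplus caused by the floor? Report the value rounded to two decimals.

Free-market equilibrium: 209 - 0.5Q = 189 + 3.5Q gives Q* = 5, P* = 206.5.
At the floor price 208, quantity demanded is (209 - 208)/0.5 = 2; demand is the short side, so Q = 2 trades at P = 208.
CS goes from (1/2)(5)(2.5) = 6.25 to 1 (computed as (209 - 208)(2) - (1/2)(0.5)(2)^2), a change of -5.25.

-5.25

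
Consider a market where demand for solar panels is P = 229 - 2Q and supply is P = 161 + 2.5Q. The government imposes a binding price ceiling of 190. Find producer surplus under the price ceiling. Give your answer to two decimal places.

168.20

Free-market equilibrium: 229 - 2Q = 161 + 2.5Q gives Q* = 15.1111, P* = 198.7778.
At the ceiling price 190, quantity supplied is (190 - 161)/2.5 = 11.6; supply is the short side, so Q = 11.6 trades at P = 190.
PS is the triangle above supply below 190: (1/2)(11.6)(190 - 161) = 168.2.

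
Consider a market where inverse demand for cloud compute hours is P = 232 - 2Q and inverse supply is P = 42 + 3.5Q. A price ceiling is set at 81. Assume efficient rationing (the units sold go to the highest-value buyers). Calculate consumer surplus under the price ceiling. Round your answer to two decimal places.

Free-market equilibrium: 232 - 2Q = 42 + 3.5Q gives Q* = 34.5455, P* = 162.9091.
At P = 81, sellers supply (81 - 42)/3.5 = 11.1429 while buyers want more, so the quantity traded is 11.1429 at price 81.
The demand price at Q = 11.1429 is 209.7143. CS is the trapezoid between demand and 81 over [0, 11.1429]: (1/2)[(232 - 81) + (209.7143 - 81)](11.1429) = 1558.4082.

1558.41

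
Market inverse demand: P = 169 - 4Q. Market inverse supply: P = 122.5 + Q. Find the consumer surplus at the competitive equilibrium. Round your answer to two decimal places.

Setting demand equal to supply, 46.5 = 5Q, so Q* = 9.3 and P* = 131.8.
Consumer surplus is the triangle under demand above P*: (1/2)(9.3)(169 - 131.8) = (1/2)(9.3)(37.2) = 172.98.

172.98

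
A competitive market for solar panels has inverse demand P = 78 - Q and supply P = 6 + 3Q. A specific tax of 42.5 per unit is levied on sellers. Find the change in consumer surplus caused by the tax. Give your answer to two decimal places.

Pre-tax equilibrium: 78 - Q = 6 + 3Q gives Q* = 18, P* = 60.
A tax on sellers shifts supply up by 42.5: 78 - Q = 6 + 3Q + 42.5, so Q_t = 7.375. Buyers pay P_b = 70.625; sellers receive P_s = P_b - 42.5 = 28.125.
Consumers lose the trapezoid between P* and P_b out to Q_t plus the triangle from Q_t to Q*: change in CS = 27.1953 - 162 = -134.8047.

-134.80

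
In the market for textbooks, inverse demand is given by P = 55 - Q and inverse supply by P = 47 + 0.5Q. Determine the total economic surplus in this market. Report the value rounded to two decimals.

Equilibrium: 55 - Q = 47 + 0.5Q, so Q* = 5.3333 and P* = 49.6667.
Total surplus is the full triangle between the curves from 0 to Q*: (1/2)(5.3333)(55 - 47) = 21.3333.

21.33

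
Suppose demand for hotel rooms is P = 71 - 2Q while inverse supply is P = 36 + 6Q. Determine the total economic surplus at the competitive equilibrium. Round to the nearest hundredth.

76.56

Equilibrium: 71 - 2Q = 36 + 6Q, so Q* = 4.375 and P* = 62.25.
Total surplus is the full triangle between the curves from 0 to Q*: (1/2)(4.375)(71 - 36) = 76.5625.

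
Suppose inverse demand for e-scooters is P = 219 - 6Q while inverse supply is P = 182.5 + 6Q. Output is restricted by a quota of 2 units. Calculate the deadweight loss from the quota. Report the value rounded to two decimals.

Without the quota, 219 - 6Q = 182.5 + 6Q gives Q* = 3.0417.
At Q = 2 the demand price is 219 - 6(2) = 207 and the supply price is 182.5 + 6(2) = 194.5.
DWL = (1/2)(gap between curves at 2) x (Q* - 2) = (1/2)(12.5)(1.0417) = 6.5104.

6.51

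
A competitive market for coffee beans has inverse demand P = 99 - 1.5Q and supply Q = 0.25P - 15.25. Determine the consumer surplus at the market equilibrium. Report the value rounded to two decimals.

Rewriting supply in inverse form: P = 61 + 4Q.
Equilibrium: 99 - 1.5Q = 61 + 4Q, so Q* = 6.9091 and P* = 88.6364.
Consumer surplus is the triangle under demand above P*: (1/2)(6.9091)(99 - 88.6364) = (1/2)(6.9091)(10.3636) = 35.8017.

35.80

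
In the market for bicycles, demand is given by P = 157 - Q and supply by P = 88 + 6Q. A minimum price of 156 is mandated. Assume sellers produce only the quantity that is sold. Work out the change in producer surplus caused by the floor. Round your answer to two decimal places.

Free-market equilibrium: 157 - Q = 88 + 6Q gives Q* = 9.8571, P* = 147.1429.
At P = 156, buyers demand (157 - 156)/1 = 1 while sellers would supply more, so the quantity traded is 1 at price 156.
PS goes from (1/2)(9.8571)(59.1429) = 291.4898 to 65 (computed as (156 - 88)(1) - (1/2)(6)(1)^2), a change of -226.4898.

-226.49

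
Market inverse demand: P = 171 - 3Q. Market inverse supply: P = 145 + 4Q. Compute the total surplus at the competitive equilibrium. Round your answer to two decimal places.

48.29

Setting demand equal to supply, 26 = 7Q, so Q* = 3.7143 and P* = 159.8571.
CS = (1/2)(3.7143)(11.1429) = 20.6939 and PS = (1/2)(3.7143)(14.8571) = 27.5918, so total surplus = 48.2857.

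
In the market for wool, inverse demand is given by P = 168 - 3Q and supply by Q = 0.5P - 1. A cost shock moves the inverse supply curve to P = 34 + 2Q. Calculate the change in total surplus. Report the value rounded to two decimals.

Rewriting supply in inverse form: P = 2 + 2Q.
Initial equilibrium: Q_0 = 33.2, P_0 = 68.4; CS_0 = (1/2)(33.2)(99.6) = 1653.36, PS_0 = (1/2)(33.2)(66.4) = 1102.24.
New equilibrium: 168 - 3Q = 34 + 2Q gives Q_1 = 26.8, P_1 = 87.6; CS_1 = 1077.36, PS_1 = 718.24.
Change in total surplus = (1077.36 + 718.24) - (1653.36 + 1102.24) = -960.

-960.00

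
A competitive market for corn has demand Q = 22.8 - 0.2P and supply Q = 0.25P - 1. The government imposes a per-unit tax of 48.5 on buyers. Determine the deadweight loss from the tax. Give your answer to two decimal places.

130.68

Rewriting demand in inverse form: P = 114 - 5Q.
Rewriting supply in inverse form: P = 4 + 4Q.
Without the tax, 114 - 5Q = 4 + 4Q so Q* = 12.2222 and P* = 52.8889.
With the tax, buyers' net willingness to pay falls by 48.5: (114 - 48.5) - 5Q = 4 + 4Q, so Q_t = 6.8333. Buyers pay P_b = 79.8333; sellers receive P_s = P_b - 48.5 = 31.3333.
The welfare triangle lost has base Q* - Q_t = 5.3889 and height t = 48.5, so DWL = (1/2)(5.3889)(48.5) = 130.6806.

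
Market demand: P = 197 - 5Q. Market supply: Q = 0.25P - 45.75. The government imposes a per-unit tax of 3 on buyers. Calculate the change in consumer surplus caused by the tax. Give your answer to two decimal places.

Rewriting supply in inverse form: P = 183 + 4Q.
Without the tax, 197 - 5Q = 183 + 4Q so Q* = 1.5556 and P* = 189.2222.
With the tax, buyers' net willingness to pay falls by 3: (197 - 3) - 5Q = 183 + 4Q, so Q_t = 1.2222. Buyers pay P_b = 190.8889; sellers receive P_s = P_b - 3 = 187.8889.
Consumers lose the trapezoid between P* and P_b out to Q_t plus the triangle from Q_t to Q*: change in CS = 3.7346 - 6.0494 = -2.3148.

-2.31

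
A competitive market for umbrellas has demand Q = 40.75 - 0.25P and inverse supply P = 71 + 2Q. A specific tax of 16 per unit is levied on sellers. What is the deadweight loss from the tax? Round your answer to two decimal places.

21.33

Rewriting demand in inverse form: P = 163 - 4Q.
Pre-tax equilibrium: 163 - 4Q = 71 + 2Q gives Q* = 15.3333, P* = 101.6667.
With the tax, sellers need 16 more per unit: 163 - 4Q = 71 + 2Q + 16, so Q_t = 12.6667. Buyers pay P_b = 112.3333; sellers receive P_s = P_b - 16 = 96.3333.
Deadweight loss is the triangle between the curves from Q_t to Q*: (1/2)(15.3333 - 12.6667)(16) = 21.3333.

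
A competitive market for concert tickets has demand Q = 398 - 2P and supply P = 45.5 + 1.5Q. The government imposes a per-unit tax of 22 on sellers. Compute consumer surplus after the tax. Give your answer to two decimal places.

1080.77

Rewriting demand in inverse form: P = 199 - 0.5Q.
Without the tax, 199 - 0.5Q = 45.5 + 1.5Q so Q* = 76.75 and P* = 160.625.
With the tax, sellers need 22 more per unit: 199 - 0.5Q = 45.5 + 1.5Q + 22, so Q_t = 65.75. Buyers pay P_b = 166.125; sellers receive P_s = P_b - 22 = 144.125.
Consumer surplus is the triangle under demand above P_b: (1/2)(65.75)(199 - 166.125) = 1080.7656.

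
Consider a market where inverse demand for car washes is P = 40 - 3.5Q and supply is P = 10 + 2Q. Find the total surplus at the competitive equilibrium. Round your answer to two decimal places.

Setting demand equal to supply, 30 = 5.5Q, so Q* = 5.4545 and P* = 20.9091.
CS = (1/2)(5.4545)(19.0909) = 52.0661 and PS = (1/2)(5.4545)(10.9091) = 29.7521, so total surplus = 81.8182.

81.82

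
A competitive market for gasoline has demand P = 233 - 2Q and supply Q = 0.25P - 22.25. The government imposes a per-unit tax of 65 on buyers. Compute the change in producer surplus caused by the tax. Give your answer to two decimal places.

-805.28

Rewriting supply in inverse form: P = 89 + 4Q.
Without the tax, 233 - 2Q = 89 + 4Q so Q* = 24 and P* = 185.
With the tax, buyers' net willingness to pay falls by 65: (233 - 65) - 2Q = 89 + 4Q, so Q_t = 13.1667. Buyers pay P_b = 206.6667; sellers receive P_s = P_b - 65 = 141.6667.
PS falls from (1/2)(24)(96) = 1152 to (1/2)(13.1667)(52.6667) = 346.7222, a change of -805.2778.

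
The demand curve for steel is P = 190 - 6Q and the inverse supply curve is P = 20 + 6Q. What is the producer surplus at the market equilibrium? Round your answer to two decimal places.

Set 190 - 6Q = 20 + 6Q, which gives 170 = 12Q, so Q* = 14.1667 and P* = 190 - 6(14.1667) = 105.
PS is the area between P* and the supply curve from 0 to Q*: (1/2)(14.1667)(85) = 602.0833.

602.08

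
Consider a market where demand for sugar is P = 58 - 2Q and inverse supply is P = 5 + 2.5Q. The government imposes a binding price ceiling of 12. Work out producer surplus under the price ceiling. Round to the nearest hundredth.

Without the control, 58 - 2Q = 5 + 2.5Q so Q* = 11.7778 and P* = 34.4444.
At the ceiling price 12, quantity supplied is (12 - 5)/2.5 = 2.8; supply is the short side, so Q = 2.8 trades at P = 12.
PS is the triangle above supply below 12: (1/2)(2.8)(12 - 5) = 9.8.

9.80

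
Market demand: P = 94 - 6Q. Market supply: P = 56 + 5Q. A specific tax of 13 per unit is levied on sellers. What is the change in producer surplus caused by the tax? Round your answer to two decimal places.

Pre-tax equilibrium: 94 - 6Q = 56 + 5Q gives Q* = 3.4545, P* = 73.2727.
A tax on sellers shifts supply up by 13: 94 - 6Q = 56 + 5Q + 13, so Q_t = 2.2727. Buyers pay P_b = 80.3636; sellers receive P_s = P_b - 13 = 67.3636.
PS falls from (1/2)(3.4545)(17.2727) = 29.8347 to (1/2)(2.2727)(11.3636) = 12.9132, a change of -16.9215.

-16.92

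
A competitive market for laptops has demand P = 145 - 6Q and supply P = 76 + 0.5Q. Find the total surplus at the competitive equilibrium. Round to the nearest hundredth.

366.23

Setting demand equal to supply, 69 = 6.5Q, so Q* = 10.6154 and P* = 81.3077.
Total surplus is the full triangle between the curves from 0 to Q*: (1/2)(10.6154)(145 - 76) = 366.2308.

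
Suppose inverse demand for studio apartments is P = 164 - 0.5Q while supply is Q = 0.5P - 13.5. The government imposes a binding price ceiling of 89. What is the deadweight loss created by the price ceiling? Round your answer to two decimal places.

Rewriting supply in inverse form: P = 27 + 2Q.
Free-market equilibrium: 164 - 0.5Q = 27 + 2Q gives Q* = 54.8, P* = 136.6.
At the ceiling price 89, quantity supplied is (89 - 27)/2 = 31; supply is the short side, so Q = 31 trades at P = 89.
At Q = 31 the demand price is 148.5 and the supply price is 89. Deadweight loss is the triangle between the curves from 31 to 54.8: (1/2)(148.5 - 89)(54.8 - 31) = 708.05.

708.05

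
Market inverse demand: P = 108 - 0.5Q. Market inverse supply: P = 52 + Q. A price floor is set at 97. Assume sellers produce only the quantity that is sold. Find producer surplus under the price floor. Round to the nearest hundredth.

Free-market equilibrium: 108 - 0.5Q = 52 + Q gives Q* = 37.3333, P* = 89.3333.
At P = 97, buyers demand (108 - 97)/0.5 = 22 while sellers would supply more, so the quantity traded is 22 at price 97.
The supply price at Q = 22 is 74. PS is the trapezoid between 97 and supply over [0, 22]: (1/2)[(97 - 52) + (97 - 74)](22) = 748.

748.00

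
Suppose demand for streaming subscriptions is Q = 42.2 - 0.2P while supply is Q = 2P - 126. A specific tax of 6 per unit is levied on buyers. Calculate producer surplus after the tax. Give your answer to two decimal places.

166.64

Rewriting demand in inverse form: P = 211 - 5Q.
Rewriting supply in inverse form: P = 63 + 0.5Q.
Without the tax, 211 - 5Q = 63 + 0.5Q so Q* = 26.9091 and P* = 76.4545.
A tax on buyers shifts demand down by 6: (211 - 6) - 5Q = 63 + 0.5Q, so Q_t = 25.8182. Buyers pay P_b = 81.9091; sellers receive P_s = P_b - 6 = 75.9091.
PS = (1/2)(Q_t)(P_s - 63) = (1/2)(25.8182)(12.9091) = 166.6446.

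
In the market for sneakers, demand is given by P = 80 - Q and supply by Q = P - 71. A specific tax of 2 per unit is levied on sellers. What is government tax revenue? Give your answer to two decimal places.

Rewriting supply in inverse form: P = 71 + Q.
Pre-tax equilibrium: 80 - Q = 71 + Q gives Q* = 4.5, P* = 75.5.
A tax on sellers shifts supply up by 2: 80 - Q = 71 + Q + 2, so Q_t = 3.5. Buyers pay P_b = 76.5; sellers receive P_s = P_b - 2 = 74.5.
Revenue is the tax times quantity traded: 2 x 3.5 = 7.

7.00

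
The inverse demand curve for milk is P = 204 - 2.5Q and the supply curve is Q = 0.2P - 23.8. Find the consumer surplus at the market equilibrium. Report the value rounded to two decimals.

Rewriting supply in inverse form: P = 119 + 5Q.
Equilibrium: 204 - 2.5Q = 119 + 5Q, so Q* = 11.3333 and P* = 175.6667.
CS is the area between the demand curve and P* from 0 to Q*: (1/2)(11.3333)(28.3333) = 160.5556.

160.56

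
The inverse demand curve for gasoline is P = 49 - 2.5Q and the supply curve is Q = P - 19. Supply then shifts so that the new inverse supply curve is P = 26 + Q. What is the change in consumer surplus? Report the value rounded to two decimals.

-37.86

Rewriting supply in inverse form: P = 19 + Q.
Initial equilibrium: Q_0 = 8.5714, P_0 = 27.5714; CS_0 = (1/2)(8.5714)(21.4286) = 91.8367, PS_0 = (1/2)(8.5714)(8.5714) = 36.7347.
New equilibrium: 49 - 2.5Q = 26 + Q gives Q_1 = 6.5714, P_1 = 32.5714; CS_1 = 53.9796, PS_1 = 21.5918.
Change in consumer surplus = 53.9796 - 91.8367 = -37.8571.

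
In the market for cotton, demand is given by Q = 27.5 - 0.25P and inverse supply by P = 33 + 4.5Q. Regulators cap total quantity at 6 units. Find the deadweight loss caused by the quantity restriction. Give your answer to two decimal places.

Rewriting demand in inverse form: P = 110 - 4Q.
Unrestricted equilibrium: Q* = (110 - 33)/(4 + 4.5) = 9.0588.
At Q = 6 the demand price is 110 - 4(6) = 86 and the supply price is 33 + 4.5(6) = 60.
DWL = (1/2)(gap between curves at 6) x (Q* - 6) = (1/2)(26)(3.0588) = 39.7647.

39.76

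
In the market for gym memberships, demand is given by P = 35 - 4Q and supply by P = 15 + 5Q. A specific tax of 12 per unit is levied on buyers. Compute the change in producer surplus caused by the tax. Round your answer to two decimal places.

Pre-tax equilibrium: 35 - 4Q = 15 + 5Q gives Q* = 2.2222, P* = 26.1111.
With the tax, buyers' net willingness to pay falls by 12: (35 - 12) - 4Q = 15 + 5Q, so Q_t = 0.8889. Buyers pay P_b = 31.4444; sellers receive P_s = P_b - 12 = 19.4444.
PS falls from (1/2)(2.2222)(11.1111) = 12.3457 to (1/2)(0.8889)(4.4444) = 1.9753, a change of -10.3704.

-10.37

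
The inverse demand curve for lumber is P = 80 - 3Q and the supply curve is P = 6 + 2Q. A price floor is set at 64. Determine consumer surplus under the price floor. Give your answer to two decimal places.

Without the control, 80 - 3Q = 6 + 2Q so Q* = 14.8 and P* = 35.6.
At P = 64, buyers demand (80 - 64)/3 = 5.3333 while sellers would supply more, so the quantity traded is 5.3333 at price 64.
CS is the triangle under demand above 64: (1/2)(5.3333)(80 - 64) = 42.6667.

42.67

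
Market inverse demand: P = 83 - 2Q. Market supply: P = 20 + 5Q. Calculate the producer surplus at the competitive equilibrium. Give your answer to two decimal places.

202.50

Equilibrium: 83 - 2Q = 20 + 5Q, so Q* = 9 and P* = 65.
The supply curve's price intercept is 20, so PS = (1/2)(Q*)(P* - 20) = (1/2)(9)(45) = 202.5.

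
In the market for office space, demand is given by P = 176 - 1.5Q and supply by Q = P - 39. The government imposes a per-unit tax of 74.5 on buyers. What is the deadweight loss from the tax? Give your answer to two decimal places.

1110.05

Rewriting supply in inverse form: P = 39 + Q.
Without the tax, 176 - 1.5Q = 39 + Q so Q* = 54.8 and P* = 93.8.
A tax on buyers shifts demand down by 74.5: (176 - 74.5) - 1.5Q = 39 + Q, so Q_t = 25. Buyers pay P_b = 138.5; sellers receive P_s = P_b - 74.5 = 64.
Deadweight loss is the triangle between the curves from Q_t to Q*: (1/2)(54.8 - 25)(74.5) = 1110.05.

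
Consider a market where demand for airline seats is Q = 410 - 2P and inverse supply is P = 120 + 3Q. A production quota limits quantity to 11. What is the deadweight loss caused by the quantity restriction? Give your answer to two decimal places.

Rewriting demand in inverse form: P = 205 - 0.5Q.
Unrestricted equilibrium: Q* = (205 - 120)/(0.5 + 3) = 24.2857.
At Q = 11 the demand price is 205 - 0.5(11) = 199.5 and the supply price is 120 + 3(11) = 153.
DWL = (1/2)(gap between curves at 11) x (Q* - 11) = (1/2)(46.5)(13.2857) = 308.8929.

308.89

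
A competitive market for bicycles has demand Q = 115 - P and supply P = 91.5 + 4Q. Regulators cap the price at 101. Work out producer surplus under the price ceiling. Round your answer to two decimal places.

Rewriting demand in inverse form: P = 115 - Q.
Free-market equilibrium: 115 - Q = 91.5 + 4Q gives Q* = 4.7, P* = 110.3.
At P = 101, sellers supply (101 - 91.5)/4 = 2.375 while buyers want more, so the quantity traded is 2.375 at price 101.
PS is the triangle above supply below 101: (1/2)(2.375)(101 - 91.5) = 11.2812.

11.28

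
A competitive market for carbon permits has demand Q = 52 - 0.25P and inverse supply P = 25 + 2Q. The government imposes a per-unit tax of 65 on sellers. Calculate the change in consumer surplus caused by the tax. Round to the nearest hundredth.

-1086.94

Rewriting demand in inverse form: P = 208 - 4Q.
Pre-tax equilibrium: 208 - 4Q = 25 + 2Q gives Q* = 30.5, P* = 86.
With the tax, sellers need 65 more per unit: 208 - 4Q = 25 + 2Q + 65, so Q_t = 19.6667. Buyers pay P_b = 129.3333; sellers receive P_s = P_b - 65 = 64.3333.
CS falls from (1/2)(30.5)(122) = 1860.5 to (1/2)(19.6667)(78.6667) = 773.5556, a change of -1086.9444.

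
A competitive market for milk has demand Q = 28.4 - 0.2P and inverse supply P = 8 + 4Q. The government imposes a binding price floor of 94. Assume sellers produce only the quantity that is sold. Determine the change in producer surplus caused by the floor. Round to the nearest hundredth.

Rewriting demand in inverse form: P = 142 - 5Q.
Without the control, 142 - 5Q = 8 + 4Q so Q* = 14.8889 and P* = 67.5556.
At P = 94, buyers demand (142 - 94)/5 = 9.6 while sellers would supply more, so the quantity traded is 9.6 at price 94.
PS goes from (1/2)(14.8889)(59.5556) = 443.358 to 641.28 (computed as (94 - 8)(9.6) - (1/2)(4)(9.6)^2), a change of 197.922.

197.92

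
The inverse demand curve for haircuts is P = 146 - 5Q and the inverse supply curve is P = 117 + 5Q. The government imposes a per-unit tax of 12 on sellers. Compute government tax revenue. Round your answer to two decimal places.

Pre-tax equilibrium: 146 - 5Q = 117 + 5Q gives Q* = 2.9, P* = 131.5.
With the tax, sellers need 12 more per unit: 146 - 5Q = 117 + 5Q + 12, so Q_t = 1.7. Buyers pay P_b = 137.5; sellers receive P_s = P_b - 12 = 125.5.
Tax revenue = t x Q_t = 12 x 1.7 = 20.4.

20.40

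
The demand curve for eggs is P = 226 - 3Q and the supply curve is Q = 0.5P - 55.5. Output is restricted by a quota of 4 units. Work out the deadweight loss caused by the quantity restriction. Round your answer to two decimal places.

Rewriting supply in inverse form: P = 111 + 2Q.
Unrestricted equilibrium: Q* = (226 - 111)/(3 + 2) = 23.
At Q = 4 the demand price is 226 - 3(4) = 214 and the supply price is 111 + 2(4) = 119.
DWL = (1/2)(gap between curves at 4) x (Q* - 4) = (1/2)(95)(19) = 902.5.

902.50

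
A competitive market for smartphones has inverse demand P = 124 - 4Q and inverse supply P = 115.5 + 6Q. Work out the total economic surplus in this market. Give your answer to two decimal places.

Set 124 - 4Q = 115.5 + 6Q, which gives 8.5 = 10Q, so Q* = 0.85 and P* = 124 - 4(0.85) = 120.6.
CS = (1/2)(0.85)(3.4) = 1.445 and PS = (1/2)(0.85)(5.1) = 2.1675, so total surplus = 3.6125.

3.61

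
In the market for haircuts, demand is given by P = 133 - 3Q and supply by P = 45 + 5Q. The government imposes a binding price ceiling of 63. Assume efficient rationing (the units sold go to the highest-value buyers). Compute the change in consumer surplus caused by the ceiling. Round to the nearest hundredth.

Free-market equilibrium: 133 - 3Q = 45 + 5Q gives Q* = 11, P* = 100.
At P = 63, sellers supply (63 - 45)/5 = 3.6 while buyers want more, so the quantity traded is 3.6 at price 63.
CS goes from (1/2)(11)(33) = 181.5 to 232.56 (computed as (133 - 63)(3.6) - (1/2)(3)(3.6)^2), a change of 51.06.

51.06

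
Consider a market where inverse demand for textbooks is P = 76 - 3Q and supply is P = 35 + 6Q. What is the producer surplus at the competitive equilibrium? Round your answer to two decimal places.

62.26

Equilibrium: 76 - 3Q = 35 + 6Q, so Q* = 4.5556 and P* = 62.3333.
Producer surplus is the triangle above supply below P*: (1/2)(4.5556)(62.3333 - 35) = (1/2)(4.5556)(27.3333) = 62.2593.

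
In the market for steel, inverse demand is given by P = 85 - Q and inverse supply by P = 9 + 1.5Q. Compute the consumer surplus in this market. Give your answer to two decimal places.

462.08

Equilibrium: 85 - Q = 9 + 1.5Q, so Q* = 30.4 and P* = 54.6.
The demand choke price is 85, so CS = (1/2)(Q*)(85 - P*) = (1/2)(30.4)(30.4) = 462.08.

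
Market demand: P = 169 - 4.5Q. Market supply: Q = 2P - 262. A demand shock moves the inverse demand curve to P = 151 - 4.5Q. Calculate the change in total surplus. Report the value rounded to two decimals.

-104.40

Rewriting supply in inverse form: P = 131 + 0.5Q.
Initial equilibrium: Q_0 = 7.6, P_0 = 134.8; CS_0 = (1/2)(7.6)(34.2) = 129.96, PS_0 = (1/2)(7.6)(3.8) = 14.44.
New equilibrium: 151 - 4.5Q = 131 + 0.5Q gives Q_1 = 4, P_1 = 133; CS_1 = 36, PS_1 = 4.
Change in total surplus = (36 + 4) - (129.96 + 14.44) = -104.4.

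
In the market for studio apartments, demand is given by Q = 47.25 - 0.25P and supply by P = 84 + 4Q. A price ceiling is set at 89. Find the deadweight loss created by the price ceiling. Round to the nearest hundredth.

564.06

Rewriting demand in inverse form: P = 189 - 4Q.
Without the control, 189 - 4Q = 84 + 4Q so Q* = 13.125 and P* = 136.5.
At P = 89, sellers supply (89 - 84)/4 = 1.25 while buyers want more, so the quantity traded is 1.25 at price 89.
The lost-trades triangle has base Q* - 1.25 = 11.875 and height equal to the gap between the curves at Q = 1.25, which is 184 - 89 = 95. DWL = (1/2)(11.875)(95) = 564.0625.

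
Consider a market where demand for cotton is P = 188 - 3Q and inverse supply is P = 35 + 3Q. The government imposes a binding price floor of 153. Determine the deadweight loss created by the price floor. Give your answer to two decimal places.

Without the control, 188 - 3Q = 35 + 3Q so Q* = 25.5 and P* = 111.5.
At the floor price 153, quantity demanded is (188 - 153)/3 = 11.6667; demand is the short side, so Q = 11.6667 trades at P = 153.
At Q = 11.6667 the demand price is 153 and the supply price is 70. Deadweight loss is the triangle between the curves from 11.6667 to 25.5: (1/2)(153 - 70)(25.5 - 11.6667) = 574.0833.

574.08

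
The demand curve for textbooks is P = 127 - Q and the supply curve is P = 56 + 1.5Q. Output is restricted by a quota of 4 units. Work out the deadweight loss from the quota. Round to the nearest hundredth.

Without the quota, 127 - Q = 56 + 1.5Q gives Q* = 28.4.
At Q = 4 the demand price is 127 - (4) = 123 and the supply price is 56 + 1.5(4) = 62.
DWL = (1/2)(gap between curves at 4) x (Q* - 4) = (1/2)(61)(24.4) = 744.2.

744.20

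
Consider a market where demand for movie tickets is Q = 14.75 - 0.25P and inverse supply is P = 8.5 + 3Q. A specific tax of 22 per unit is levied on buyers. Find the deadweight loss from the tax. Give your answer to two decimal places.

Rewriting demand in inverse form: P = 59 - 4Q.
Pre-tax equilibrium: 59 - 4Q = 8.5 + 3Q gives Q* = 7.2143, P* = 30.1429.
With the tax, buyers' net willingness to pay falls by 22: (59 - 22) - 4Q = 8.5 + 3Q, so Q_t = 4.0714. Buyers pay P_b = 42.7143; sellers receive P_s = P_b - 22 = 20.7143.
The welfare triangle lost has base Q* - Q_t = 3.1429 and height t = 22, so DWL = (1/2)(3.1429)(22) = 34.5714.

34.57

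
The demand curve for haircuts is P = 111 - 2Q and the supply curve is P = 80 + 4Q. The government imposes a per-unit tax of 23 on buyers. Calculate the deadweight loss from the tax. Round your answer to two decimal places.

Without the tax, 111 - 2Q = 80 + 4Q so Q* = 5.1667 and P* = 100.6667.
With the tax, buyers' net willingness to pay falls by 23: (111 - 23) - 2Q = 80 + 4Q, so Q_t = 1.3333. Buyers pay P_b = 108.3333; sellers receive P_s = P_b - 23 = 85.3333.
Deadweight loss is the triangle between the curves from Q_t to Q*: (1/2)(5.1667 - 1.3333)(23) = 44.0833.

44.08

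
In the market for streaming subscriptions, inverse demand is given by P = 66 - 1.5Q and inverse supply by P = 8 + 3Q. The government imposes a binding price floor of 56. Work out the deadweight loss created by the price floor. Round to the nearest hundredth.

Without the control, 66 - 1.5Q = 8 + 3Q so Q* = 12.8889 and P* = 46.6667.
At P = 56, buyers demand (66 - 56)/1.5 = 6.6667 while sellers would supply more, so the quantity traded is 6.6667 at price 56.
The lost-trades triangle has base Q* - 6.6667 = 6.2222 and height equal to the gap between the curves at Q = 6.6667, which is 56 - 28 = 28. DWL = (1/2)(6.2222)(28) = 87.1111.

87.11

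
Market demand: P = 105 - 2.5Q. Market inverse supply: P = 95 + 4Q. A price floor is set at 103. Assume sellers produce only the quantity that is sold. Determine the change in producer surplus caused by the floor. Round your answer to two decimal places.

0.39

Without the control, 105 - 2.5Q = 95 + 4Q so Q* = 1.5385 and P* = 101.1538.
At the floor price 103, quantity demanded is (105 - 103)/2.5 = 0.8; demand is the short side, so Q = 0.8 trades at P = 103.
PS goes from (1/2)(1.5385)(6.1538) = 4.7337 to 5.12 (computed as (103 - 95)(0.8) - (1/2)(4)(0.8)^2), a change of 0.3863.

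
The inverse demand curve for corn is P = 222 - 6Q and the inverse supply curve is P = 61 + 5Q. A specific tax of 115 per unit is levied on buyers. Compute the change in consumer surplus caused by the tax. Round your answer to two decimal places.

Without the tax, 222 - 6Q = 61 + 5Q so Q* = 14.6364 and P* = 134.1818.
A tax on buyers shifts demand down by 115: (222 - 115) - 6Q = 61 + 5Q, so Q_t = 4.1818. Buyers pay P_b = 196.9091; sellers receive P_s = P_b - 115 = 81.9091.
Consumers lose the trapezoid between P* and P_b out to Q_t plus the triangle from Q_t to Q*: change in CS = 52.4628 - 642.6694 = -590.2066.

-590.21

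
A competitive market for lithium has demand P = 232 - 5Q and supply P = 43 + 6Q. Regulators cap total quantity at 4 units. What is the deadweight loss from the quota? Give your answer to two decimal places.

Without the quota, 232 - 5Q = 43 + 6Q gives Q* = 17.1818.
At Q = 4 the demand price is 232 - 5(4) = 212 and the supply price is 43 + 6(4) = 67.
Deadweight loss is the triangle between the curves from 4 to 17.1818: (1/2)(212 - 67)(17.1818 - 4) = 955.6818.

955.68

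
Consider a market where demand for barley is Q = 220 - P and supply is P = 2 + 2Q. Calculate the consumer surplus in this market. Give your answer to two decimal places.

Rewriting demand in inverse form: P = 220 - Q.
Setting demand equal to supply, 218 = 3Q, so Q* = 72.6667 and P* = 147.3333.
Consumer surplus is the triangle under demand above P*: (1/2)(72.6667)(220 - 147.3333) = (1/2)(72.6667)(72.6667) = 2640.2222.

2640.22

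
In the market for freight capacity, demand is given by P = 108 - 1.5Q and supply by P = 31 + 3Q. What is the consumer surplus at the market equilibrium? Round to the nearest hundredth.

219.59

Setting demand equal to supply, 77 = 4.5Q, so Q* = 17.1111 and P* = 82.3333.
The demand choke price is 108, so CS = (1/2)(Q*)(108 - P*) = (1/2)(17.1111)(25.6667) = 219.5926.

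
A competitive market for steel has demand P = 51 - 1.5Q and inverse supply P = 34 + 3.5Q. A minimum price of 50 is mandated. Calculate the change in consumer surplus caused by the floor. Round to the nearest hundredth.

-8.34

Without the control, 51 - 1.5Q = 34 + 3.5Q so Q* = 3.4 and P* = 45.9.
At P = 50, buyers demand (51 - 50)/1.5 = 0.6667 while sellers would supply more, so the quantity traded is 0.6667 at price 50.
CS goes from (1/2)(3.4)(5.1) = 8.67 to 0.3333 (computed as (51 - 50)(0.6667) - (1/2)(1.5)(0.6667)^2), a change of -8.3367.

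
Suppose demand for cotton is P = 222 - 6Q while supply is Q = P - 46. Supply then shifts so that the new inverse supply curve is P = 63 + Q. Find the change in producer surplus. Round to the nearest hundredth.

-58.11

Rewriting supply in inverse form: P = 46 + Q.
Initial equilibrium: Q_0 = 25.1429, P_0 = 71.1429; CS_0 = (1/2)(25.1429)(150.8571) = 1896.4898, PS_0 = (1/2)(25.1429)(25.1429) = 316.0816.
New equilibrium: 222 - 6Q = 63 + Q gives Q_1 = 22.7143, P_1 = 85.7143; CS_1 = 1547.8163, PS_1 = 257.9694.
Change in producer surplus = 257.9694 - 316.0816 = -58.1122.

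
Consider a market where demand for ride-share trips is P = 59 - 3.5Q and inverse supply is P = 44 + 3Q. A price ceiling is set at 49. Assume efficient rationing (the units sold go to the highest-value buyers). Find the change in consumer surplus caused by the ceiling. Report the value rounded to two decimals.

2.49

Free-market equilibrium: 59 - 3.5Q = 44 + 3Q gives Q* = 2.3077, P* = 50.9231.
At the ceiling price 49, quantity supplied is (49 - 44)/3 = 1.6667; supply is the short side, so Q = 1.6667 trades at P = 49.
CS goes from (1/2)(2.3077)(8.0769) = 9.3195 to 11.8056 (computed as (59 - 49)(1.6667) - (1/2)(3.5)(1.6667)^2), a change of 2.486.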